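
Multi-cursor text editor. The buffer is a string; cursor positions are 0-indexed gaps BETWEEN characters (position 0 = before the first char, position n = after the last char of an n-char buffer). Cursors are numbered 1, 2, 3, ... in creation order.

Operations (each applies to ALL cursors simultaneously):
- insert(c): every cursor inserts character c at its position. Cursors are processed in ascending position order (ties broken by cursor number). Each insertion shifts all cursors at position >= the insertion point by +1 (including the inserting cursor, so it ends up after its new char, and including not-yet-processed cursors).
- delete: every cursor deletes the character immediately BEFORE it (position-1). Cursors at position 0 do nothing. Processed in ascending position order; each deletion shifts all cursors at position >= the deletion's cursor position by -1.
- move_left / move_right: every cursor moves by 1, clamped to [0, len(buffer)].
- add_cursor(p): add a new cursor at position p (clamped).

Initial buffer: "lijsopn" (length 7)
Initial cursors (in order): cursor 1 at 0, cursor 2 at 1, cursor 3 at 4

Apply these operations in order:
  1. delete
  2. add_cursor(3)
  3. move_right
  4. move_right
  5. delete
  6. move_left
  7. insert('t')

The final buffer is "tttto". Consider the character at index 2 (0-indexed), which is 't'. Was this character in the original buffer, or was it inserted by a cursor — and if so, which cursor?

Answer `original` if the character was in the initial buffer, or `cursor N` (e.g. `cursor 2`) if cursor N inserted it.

After op 1 (delete): buffer="ijopn" (len 5), cursors c1@0 c2@0 c3@2, authorship .....
After op 2 (add_cursor(3)): buffer="ijopn" (len 5), cursors c1@0 c2@0 c3@2 c4@3, authorship .....
After op 3 (move_right): buffer="ijopn" (len 5), cursors c1@1 c2@1 c3@3 c4@4, authorship .....
After op 4 (move_right): buffer="ijopn" (len 5), cursors c1@2 c2@2 c3@4 c4@5, authorship .....
After op 5 (delete): buffer="o" (len 1), cursors c1@0 c2@0 c3@1 c4@1, authorship .
After op 6 (move_left): buffer="o" (len 1), cursors c1@0 c2@0 c3@0 c4@0, authorship .
After op 7 (insert('t')): buffer="tttto" (len 5), cursors c1@4 c2@4 c3@4 c4@4, authorship 1234.
Authorship (.=original, N=cursor N): 1 2 3 4 .
Index 2: author = 3

Answer: cursor 3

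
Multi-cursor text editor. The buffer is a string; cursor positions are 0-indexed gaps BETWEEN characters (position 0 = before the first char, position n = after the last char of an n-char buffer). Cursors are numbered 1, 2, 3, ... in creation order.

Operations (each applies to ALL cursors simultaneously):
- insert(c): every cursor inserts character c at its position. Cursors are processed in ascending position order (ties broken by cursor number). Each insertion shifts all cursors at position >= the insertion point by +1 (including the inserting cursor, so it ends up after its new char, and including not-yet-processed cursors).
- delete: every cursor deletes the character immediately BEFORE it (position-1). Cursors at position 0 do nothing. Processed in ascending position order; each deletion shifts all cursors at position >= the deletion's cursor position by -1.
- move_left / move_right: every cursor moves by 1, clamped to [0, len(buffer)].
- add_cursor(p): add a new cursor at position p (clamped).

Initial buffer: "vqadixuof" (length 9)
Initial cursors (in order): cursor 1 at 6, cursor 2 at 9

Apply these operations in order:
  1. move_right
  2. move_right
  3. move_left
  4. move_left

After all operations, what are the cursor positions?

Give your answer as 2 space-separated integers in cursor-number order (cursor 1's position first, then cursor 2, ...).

After op 1 (move_right): buffer="vqadixuof" (len 9), cursors c1@7 c2@9, authorship .........
After op 2 (move_right): buffer="vqadixuof" (len 9), cursors c1@8 c2@9, authorship .........
After op 3 (move_left): buffer="vqadixuof" (len 9), cursors c1@7 c2@8, authorship .........
After op 4 (move_left): buffer="vqadixuof" (len 9), cursors c1@6 c2@7, authorship .........

Answer: 6 7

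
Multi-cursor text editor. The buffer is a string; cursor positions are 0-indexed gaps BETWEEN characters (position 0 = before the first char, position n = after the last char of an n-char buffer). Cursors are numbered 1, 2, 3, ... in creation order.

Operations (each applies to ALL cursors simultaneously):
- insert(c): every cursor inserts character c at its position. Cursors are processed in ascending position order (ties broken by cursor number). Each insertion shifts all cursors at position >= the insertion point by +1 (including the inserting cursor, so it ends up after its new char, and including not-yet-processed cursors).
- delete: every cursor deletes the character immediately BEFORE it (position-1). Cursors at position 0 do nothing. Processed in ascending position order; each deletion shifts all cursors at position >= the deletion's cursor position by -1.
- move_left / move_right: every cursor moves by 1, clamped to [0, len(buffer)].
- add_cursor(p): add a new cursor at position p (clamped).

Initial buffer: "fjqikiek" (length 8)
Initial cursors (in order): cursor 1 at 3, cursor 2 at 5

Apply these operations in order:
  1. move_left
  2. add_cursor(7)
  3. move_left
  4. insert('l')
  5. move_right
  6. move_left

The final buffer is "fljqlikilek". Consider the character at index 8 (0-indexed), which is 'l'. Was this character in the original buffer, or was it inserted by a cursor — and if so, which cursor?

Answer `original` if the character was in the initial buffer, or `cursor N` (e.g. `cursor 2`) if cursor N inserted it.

Answer: cursor 3

Derivation:
After op 1 (move_left): buffer="fjqikiek" (len 8), cursors c1@2 c2@4, authorship ........
After op 2 (add_cursor(7)): buffer="fjqikiek" (len 8), cursors c1@2 c2@4 c3@7, authorship ........
After op 3 (move_left): buffer="fjqikiek" (len 8), cursors c1@1 c2@3 c3@6, authorship ........
After op 4 (insert('l')): buffer="fljqlikilek" (len 11), cursors c1@2 c2@5 c3@9, authorship .1..2...3..
After op 5 (move_right): buffer="fljqlikilek" (len 11), cursors c1@3 c2@6 c3@10, authorship .1..2...3..
After op 6 (move_left): buffer="fljqlikilek" (len 11), cursors c1@2 c2@5 c3@9, authorship .1..2...3..
Authorship (.=original, N=cursor N): . 1 . . 2 . . . 3 . .
Index 8: author = 3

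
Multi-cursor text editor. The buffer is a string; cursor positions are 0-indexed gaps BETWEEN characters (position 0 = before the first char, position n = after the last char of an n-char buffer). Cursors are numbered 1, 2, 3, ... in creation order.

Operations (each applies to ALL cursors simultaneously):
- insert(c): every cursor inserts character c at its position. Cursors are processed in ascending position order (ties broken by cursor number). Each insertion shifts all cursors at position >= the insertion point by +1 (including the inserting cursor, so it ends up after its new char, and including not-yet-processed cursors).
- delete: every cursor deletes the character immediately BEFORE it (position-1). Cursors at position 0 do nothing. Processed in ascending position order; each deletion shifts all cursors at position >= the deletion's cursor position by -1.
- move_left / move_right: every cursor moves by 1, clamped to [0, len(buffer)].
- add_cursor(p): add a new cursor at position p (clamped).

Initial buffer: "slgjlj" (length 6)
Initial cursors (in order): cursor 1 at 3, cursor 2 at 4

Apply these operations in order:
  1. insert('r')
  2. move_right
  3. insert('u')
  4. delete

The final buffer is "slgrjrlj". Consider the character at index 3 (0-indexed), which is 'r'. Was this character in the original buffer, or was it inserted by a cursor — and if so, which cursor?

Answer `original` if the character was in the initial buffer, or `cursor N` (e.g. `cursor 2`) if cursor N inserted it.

Answer: cursor 1

Derivation:
After op 1 (insert('r')): buffer="slgrjrlj" (len 8), cursors c1@4 c2@6, authorship ...1.2..
After op 2 (move_right): buffer="slgrjrlj" (len 8), cursors c1@5 c2@7, authorship ...1.2..
After op 3 (insert('u')): buffer="slgrjurluj" (len 10), cursors c1@6 c2@9, authorship ...1.12.2.
After op 4 (delete): buffer="slgrjrlj" (len 8), cursors c1@5 c2@7, authorship ...1.2..
Authorship (.=original, N=cursor N): . . . 1 . 2 . .
Index 3: author = 1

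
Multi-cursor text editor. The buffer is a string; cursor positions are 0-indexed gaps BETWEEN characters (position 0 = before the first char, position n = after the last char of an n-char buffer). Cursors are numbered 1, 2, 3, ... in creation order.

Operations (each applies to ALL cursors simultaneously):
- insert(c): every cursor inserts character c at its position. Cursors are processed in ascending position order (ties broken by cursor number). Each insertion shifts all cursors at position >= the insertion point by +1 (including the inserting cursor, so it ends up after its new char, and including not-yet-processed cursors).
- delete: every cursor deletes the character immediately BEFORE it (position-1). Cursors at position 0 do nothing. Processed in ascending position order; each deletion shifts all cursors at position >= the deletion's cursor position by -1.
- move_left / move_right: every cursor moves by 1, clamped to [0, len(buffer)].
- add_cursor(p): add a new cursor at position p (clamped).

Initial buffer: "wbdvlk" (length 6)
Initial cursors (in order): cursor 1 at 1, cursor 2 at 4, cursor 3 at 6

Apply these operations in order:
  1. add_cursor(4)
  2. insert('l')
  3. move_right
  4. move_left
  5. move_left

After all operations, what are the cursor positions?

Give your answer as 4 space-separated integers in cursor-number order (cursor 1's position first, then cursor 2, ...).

Answer: 1 6 8 6

Derivation:
After op 1 (add_cursor(4)): buffer="wbdvlk" (len 6), cursors c1@1 c2@4 c4@4 c3@6, authorship ......
After op 2 (insert('l')): buffer="wlbdvlllkl" (len 10), cursors c1@2 c2@7 c4@7 c3@10, authorship .1...24..3
After op 3 (move_right): buffer="wlbdvlllkl" (len 10), cursors c1@3 c2@8 c4@8 c3@10, authorship .1...24..3
After op 4 (move_left): buffer="wlbdvlllkl" (len 10), cursors c1@2 c2@7 c4@7 c3@9, authorship .1...24..3
After op 5 (move_left): buffer="wlbdvlllkl" (len 10), cursors c1@1 c2@6 c4@6 c3@8, authorship .1...24..3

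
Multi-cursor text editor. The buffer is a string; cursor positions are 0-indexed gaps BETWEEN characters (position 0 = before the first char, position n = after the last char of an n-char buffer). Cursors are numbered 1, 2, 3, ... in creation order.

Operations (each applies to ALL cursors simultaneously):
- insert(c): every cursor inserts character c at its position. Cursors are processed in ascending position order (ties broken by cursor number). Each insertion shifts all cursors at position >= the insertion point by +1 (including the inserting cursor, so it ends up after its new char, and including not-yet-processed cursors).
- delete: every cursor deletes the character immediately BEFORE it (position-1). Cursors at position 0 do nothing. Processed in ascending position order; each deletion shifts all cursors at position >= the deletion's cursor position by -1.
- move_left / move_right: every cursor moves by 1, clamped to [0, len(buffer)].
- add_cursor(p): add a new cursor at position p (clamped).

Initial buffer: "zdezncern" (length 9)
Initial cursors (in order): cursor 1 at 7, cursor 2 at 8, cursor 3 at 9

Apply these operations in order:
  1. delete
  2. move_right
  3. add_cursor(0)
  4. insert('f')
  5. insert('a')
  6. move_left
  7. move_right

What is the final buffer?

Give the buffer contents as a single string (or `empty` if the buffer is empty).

After op 1 (delete): buffer="zdeznc" (len 6), cursors c1@6 c2@6 c3@6, authorship ......
After op 2 (move_right): buffer="zdeznc" (len 6), cursors c1@6 c2@6 c3@6, authorship ......
After op 3 (add_cursor(0)): buffer="zdeznc" (len 6), cursors c4@0 c1@6 c2@6 c3@6, authorship ......
After op 4 (insert('f')): buffer="fzdezncfff" (len 10), cursors c4@1 c1@10 c2@10 c3@10, authorship 4......123
After op 5 (insert('a')): buffer="fazdezncfffaaa" (len 14), cursors c4@2 c1@14 c2@14 c3@14, authorship 44......123123
After op 6 (move_left): buffer="fazdezncfffaaa" (len 14), cursors c4@1 c1@13 c2@13 c3@13, authorship 44......123123
After op 7 (move_right): buffer="fazdezncfffaaa" (len 14), cursors c4@2 c1@14 c2@14 c3@14, authorship 44......123123

Answer: fazdezncfffaaa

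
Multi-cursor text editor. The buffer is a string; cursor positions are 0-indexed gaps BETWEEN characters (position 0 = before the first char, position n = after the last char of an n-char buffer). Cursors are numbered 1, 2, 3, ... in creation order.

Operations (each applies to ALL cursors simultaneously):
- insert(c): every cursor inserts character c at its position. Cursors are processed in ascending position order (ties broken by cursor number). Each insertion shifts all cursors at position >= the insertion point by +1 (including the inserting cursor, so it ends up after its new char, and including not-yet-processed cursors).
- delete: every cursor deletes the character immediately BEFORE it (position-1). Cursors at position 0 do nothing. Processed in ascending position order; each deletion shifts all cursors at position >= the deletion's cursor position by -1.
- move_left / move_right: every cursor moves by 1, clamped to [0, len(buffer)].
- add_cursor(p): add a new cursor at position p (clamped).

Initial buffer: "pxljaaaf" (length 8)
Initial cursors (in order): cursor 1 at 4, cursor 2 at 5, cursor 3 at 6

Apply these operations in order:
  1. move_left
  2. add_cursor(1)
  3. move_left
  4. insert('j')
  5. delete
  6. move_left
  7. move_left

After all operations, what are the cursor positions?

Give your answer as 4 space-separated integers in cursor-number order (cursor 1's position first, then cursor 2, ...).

After op 1 (move_left): buffer="pxljaaaf" (len 8), cursors c1@3 c2@4 c3@5, authorship ........
After op 2 (add_cursor(1)): buffer="pxljaaaf" (len 8), cursors c4@1 c1@3 c2@4 c3@5, authorship ........
After op 3 (move_left): buffer="pxljaaaf" (len 8), cursors c4@0 c1@2 c2@3 c3@4, authorship ........
After op 4 (insert('j')): buffer="jpxjljjjaaaf" (len 12), cursors c4@1 c1@4 c2@6 c3@8, authorship 4..1.2.3....
After op 5 (delete): buffer="pxljaaaf" (len 8), cursors c4@0 c1@2 c2@3 c3@4, authorship ........
After op 6 (move_left): buffer="pxljaaaf" (len 8), cursors c4@0 c1@1 c2@2 c3@3, authorship ........
After op 7 (move_left): buffer="pxljaaaf" (len 8), cursors c1@0 c4@0 c2@1 c3@2, authorship ........

Answer: 0 1 2 0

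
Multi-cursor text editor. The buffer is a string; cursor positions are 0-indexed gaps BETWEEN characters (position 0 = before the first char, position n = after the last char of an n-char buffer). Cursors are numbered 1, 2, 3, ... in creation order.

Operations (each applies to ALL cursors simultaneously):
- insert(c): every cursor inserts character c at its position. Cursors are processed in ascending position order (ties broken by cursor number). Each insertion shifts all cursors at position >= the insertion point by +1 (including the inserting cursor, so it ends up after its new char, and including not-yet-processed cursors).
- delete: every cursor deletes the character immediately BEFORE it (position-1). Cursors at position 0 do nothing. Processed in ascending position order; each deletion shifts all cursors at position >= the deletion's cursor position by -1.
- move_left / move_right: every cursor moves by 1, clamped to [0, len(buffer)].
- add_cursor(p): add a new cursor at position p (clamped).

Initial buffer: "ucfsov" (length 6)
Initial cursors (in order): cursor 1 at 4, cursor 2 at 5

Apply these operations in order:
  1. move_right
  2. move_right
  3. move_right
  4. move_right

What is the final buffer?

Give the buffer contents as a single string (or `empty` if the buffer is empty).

Answer: ucfsov

Derivation:
After op 1 (move_right): buffer="ucfsov" (len 6), cursors c1@5 c2@6, authorship ......
After op 2 (move_right): buffer="ucfsov" (len 6), cursors c1@6 c2@6, authorship ......
After op 3 (move_right): buffer="ucfsov" (len 6), cursors c1@6 c2@6, authorship ......
After op 4 (move_right): buffer="ucfsov" (len 6), cursors c1@6 c2@6, authorship ......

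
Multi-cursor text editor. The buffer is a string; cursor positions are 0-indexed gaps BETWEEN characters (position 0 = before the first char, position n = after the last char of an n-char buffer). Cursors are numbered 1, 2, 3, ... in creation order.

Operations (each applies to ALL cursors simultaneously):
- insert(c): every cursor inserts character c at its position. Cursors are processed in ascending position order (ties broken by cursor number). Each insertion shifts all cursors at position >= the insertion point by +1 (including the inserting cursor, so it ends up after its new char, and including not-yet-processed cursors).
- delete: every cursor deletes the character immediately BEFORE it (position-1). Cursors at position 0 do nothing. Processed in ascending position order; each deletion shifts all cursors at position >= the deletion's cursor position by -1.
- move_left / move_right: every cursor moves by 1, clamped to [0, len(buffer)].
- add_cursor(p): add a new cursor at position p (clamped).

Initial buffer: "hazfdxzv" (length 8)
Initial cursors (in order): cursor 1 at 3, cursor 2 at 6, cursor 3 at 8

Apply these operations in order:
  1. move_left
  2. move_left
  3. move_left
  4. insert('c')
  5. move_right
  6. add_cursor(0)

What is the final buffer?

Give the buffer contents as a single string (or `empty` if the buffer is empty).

After op 1 (move_left): buffer="hazfdxzv" (len 8), cursors c1@2 c2@5 c3@7, authorship ........
After op 2 (move_left): buffer="hazfdxzv" (len 8), cursors c1@1 c2@4 c3@6, authorship ........
After op 3 (move_left): buffer="hazfdxzv" (len 8), cursors c1@0 c2@3 c3@5, authorship ........
After op 4 (insert('c')): buffer="chazcfdcxzv" (len 11), cursors c1@1 c2@5 c3@8, authorship 1...2..3...
After op 5 (move_right): buffer="chazcfdcxzv" (len 11), cursors c1@2 c2@6 c3@9, authorship 1...2..3...
After op 6 (add_cursor(0)): buffer="chazcfdcxzv" (len 11), cursors c4@0 c1@2 c2@6 c3@9, authorship 1...2..3...

Answer: chazcfdcxzv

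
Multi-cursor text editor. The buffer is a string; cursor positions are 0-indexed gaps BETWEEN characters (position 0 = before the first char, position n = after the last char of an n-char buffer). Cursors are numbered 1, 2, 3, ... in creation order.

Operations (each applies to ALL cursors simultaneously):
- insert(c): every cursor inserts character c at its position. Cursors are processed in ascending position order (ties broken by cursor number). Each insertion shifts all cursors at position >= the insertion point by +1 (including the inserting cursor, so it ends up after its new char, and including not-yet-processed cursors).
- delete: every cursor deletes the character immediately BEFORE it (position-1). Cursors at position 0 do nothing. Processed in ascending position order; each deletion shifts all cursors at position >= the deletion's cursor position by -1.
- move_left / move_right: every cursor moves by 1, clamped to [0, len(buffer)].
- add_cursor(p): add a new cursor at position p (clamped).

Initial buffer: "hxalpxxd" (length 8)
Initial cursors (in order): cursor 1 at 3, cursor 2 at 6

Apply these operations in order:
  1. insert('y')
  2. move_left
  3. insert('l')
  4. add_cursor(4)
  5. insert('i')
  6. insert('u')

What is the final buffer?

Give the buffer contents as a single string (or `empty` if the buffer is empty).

After op 1 (insert('y')): buffer="hxaylpxyxd" (len 10), cursors c1@4 c2@8, authorship ...1...2..
After op 2 (move_left): buffer="hxaylpxyxd" (len 10), cursors c1@3 c2@7, authorship ...1...2..
After op 3 (insert('l')): buffer="hxalylpxlyxd" (len 12), cursors c1@4 c2@9, authorship ...11...22..
After op 4 (add_cursor(4)): buffer="hxalylpxlyxd" (len 12), cursors c1@4 c3@4 c2@9, authorship ...11...22..
After op 5 (insert('i')): buffer="hxaliiylpxliyxd" (len 15), cursors c1@6 c3@6 c2@12, authorship ...1131...222..
After op 6 (insert('u')): buffer="hxaliiuuylpxliuyxd" (len 18), cursors c1@8 c3@8 c2@15, authorship ...113131...2222..

Answer: hxaliiuuylpxliuyxd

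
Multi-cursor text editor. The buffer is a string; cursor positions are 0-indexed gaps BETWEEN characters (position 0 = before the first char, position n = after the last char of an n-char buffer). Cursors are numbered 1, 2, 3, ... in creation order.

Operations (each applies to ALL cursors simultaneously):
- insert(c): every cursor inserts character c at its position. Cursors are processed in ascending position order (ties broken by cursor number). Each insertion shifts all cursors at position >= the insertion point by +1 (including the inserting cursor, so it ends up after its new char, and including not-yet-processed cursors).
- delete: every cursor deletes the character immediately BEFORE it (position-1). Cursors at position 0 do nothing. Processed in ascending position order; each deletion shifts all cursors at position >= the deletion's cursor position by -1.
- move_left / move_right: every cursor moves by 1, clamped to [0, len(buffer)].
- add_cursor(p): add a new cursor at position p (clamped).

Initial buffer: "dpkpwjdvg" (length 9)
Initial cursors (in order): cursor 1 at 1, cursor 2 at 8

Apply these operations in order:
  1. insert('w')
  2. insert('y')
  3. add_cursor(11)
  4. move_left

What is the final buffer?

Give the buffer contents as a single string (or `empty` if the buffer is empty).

Answer: dwypkpwjdvwyg

Derivation:
After op 1 (insert('w')): buffer="dwpkpwjdvwg" (len 11), cursors c1@2 c2@10, authorship .1.......2.
After op 2 (insert('y')): buffer="dwypkpwjdvwyg" (len 13), cursors c1@3 c2@12, authorship .11.......22.
After op 3 (add_cursor(11)): buffer="dwypkpwjdvwyg" (len 13), cursors c1@3 c3@11 c2@12, authorship .11.......22.
After op 4 (move_left): buffer="dwypkpwjdvwyg" (len 13), cursors c1@2 c3@10 c2@11, authorship .11.......22.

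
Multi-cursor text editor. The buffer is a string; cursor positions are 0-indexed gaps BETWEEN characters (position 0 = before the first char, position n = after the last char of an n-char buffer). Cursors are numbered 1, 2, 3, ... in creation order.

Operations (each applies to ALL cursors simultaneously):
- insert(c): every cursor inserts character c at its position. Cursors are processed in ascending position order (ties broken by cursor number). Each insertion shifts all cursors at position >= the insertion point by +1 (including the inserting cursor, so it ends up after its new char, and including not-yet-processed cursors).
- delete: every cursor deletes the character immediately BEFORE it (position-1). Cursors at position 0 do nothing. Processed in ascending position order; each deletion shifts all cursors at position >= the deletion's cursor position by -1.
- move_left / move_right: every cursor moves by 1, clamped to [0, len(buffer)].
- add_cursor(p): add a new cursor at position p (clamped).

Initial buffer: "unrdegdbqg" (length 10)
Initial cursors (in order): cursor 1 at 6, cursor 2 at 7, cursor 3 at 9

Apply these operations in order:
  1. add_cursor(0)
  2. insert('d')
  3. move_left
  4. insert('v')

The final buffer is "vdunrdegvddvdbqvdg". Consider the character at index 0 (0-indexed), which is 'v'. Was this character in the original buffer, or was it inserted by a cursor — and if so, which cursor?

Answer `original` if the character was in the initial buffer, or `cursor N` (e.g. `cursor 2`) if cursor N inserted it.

After op 1 (add_cursor(0)): buffer="unrdegdbqg" (len 10), cursors c4@0 c1@6 c2@7 c3@9, authorship ..........
After op 2 (insert('d')): buffer="dunrdegdddbqdg" (len 14), cursors c4@1 c1@8 c2@10 c3@13, authorship 4......1.2..3.
After op 3 (move_left): buffer="dunrdegdddbqdg" (len 14), cursors c4@0 c1@7 c2@9 c3@12, authorship 4......1.2..3.
After op 4 (insert('v')): buffer="vdunrdegvddvdbqvdg" (len 18), cursors c4@1 c1@9 c2@12 c3@16, authorship 44......11.22..33.
Authorship (.=original, N=cursor N): 4 4 . . . . . . 1 1 . 2 2 . . 3 3 .
Index 0: author = 4

Answer: cursor 4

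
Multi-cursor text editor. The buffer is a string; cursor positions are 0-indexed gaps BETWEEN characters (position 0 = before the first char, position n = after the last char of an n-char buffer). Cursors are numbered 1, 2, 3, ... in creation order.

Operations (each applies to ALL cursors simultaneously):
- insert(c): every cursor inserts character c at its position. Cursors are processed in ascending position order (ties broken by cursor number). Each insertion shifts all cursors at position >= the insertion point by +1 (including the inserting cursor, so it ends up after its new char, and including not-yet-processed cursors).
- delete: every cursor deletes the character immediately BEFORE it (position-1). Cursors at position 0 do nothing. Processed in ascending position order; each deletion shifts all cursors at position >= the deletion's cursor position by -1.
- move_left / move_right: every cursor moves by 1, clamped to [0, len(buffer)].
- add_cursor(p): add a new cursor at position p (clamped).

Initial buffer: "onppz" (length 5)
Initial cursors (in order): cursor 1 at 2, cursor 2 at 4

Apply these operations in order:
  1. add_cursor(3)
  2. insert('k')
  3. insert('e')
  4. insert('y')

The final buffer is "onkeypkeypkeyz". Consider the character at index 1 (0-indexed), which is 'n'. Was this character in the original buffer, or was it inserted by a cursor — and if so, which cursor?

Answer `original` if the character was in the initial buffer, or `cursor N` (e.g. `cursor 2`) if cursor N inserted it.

After op 1 (add_cursor(3)): buffer="onppz" (len 5), cursors c1@2 c3@3 c2@4, authorship .....
After op 2 (insert('k')): buffer="onkpkpkz" (len 8), cursors c1@3 c3@5 c2@7, authorship ..1.3.2.
After op 3 (insert('e')): buffer="onkepkepkez" (len 11), cursors c1@4 c3@7 c2@10, authorship ..11.33.22.
After op 4 (insert('y')): buffer="onkeypkeypkeyz" (len 14), cursors c1@5 c3@9 c2@13, authorship ..111.333.222.
Authorship (.=original, N=cursor N): . . 1 1 1 . 3 3 3 . 2 2 2 .
Index 1: author = original

Answer: original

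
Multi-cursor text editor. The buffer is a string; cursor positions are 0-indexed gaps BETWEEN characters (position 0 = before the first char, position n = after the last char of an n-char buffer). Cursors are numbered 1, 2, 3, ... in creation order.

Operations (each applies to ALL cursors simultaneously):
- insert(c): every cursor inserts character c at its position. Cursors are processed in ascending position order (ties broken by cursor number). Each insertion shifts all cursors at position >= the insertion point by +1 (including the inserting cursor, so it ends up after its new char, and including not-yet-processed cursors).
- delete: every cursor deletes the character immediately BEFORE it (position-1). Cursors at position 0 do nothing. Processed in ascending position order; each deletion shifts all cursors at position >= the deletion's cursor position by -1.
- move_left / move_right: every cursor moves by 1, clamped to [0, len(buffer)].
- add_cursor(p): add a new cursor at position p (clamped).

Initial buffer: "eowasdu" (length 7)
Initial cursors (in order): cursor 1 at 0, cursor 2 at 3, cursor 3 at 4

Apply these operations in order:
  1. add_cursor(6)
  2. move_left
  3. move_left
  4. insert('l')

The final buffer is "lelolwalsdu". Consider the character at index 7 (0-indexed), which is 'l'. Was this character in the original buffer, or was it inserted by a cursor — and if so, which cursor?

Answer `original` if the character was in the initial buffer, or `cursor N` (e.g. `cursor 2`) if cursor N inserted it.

After op 1 (add_cursor(6)): buffer="eowasdu" (len 7), cursors c1@0 c2@3 c3@4 c4@6, authorship .......
After op 2 (move_left): buffer="eowasdu" (len 7), cursors c1@0 c2@2 c3@3 c4@5, authorship .......
After op 3 (move_left): buffer="eowasdu" (len 7), cursors c1@0 c2@1 c3@2 c4@4, authorship .......
After op 4 (insert('l')): buffer="lelolwalsdu" (len 11), cursors c1@1 c2@3 c3@5 c4@8, authorship 1.2.3..4...
Authorship (.=original, N=cursor N): 1 . 2 . 3 . . 4 . . .
Index 7: author = 4

Answer: cursor 4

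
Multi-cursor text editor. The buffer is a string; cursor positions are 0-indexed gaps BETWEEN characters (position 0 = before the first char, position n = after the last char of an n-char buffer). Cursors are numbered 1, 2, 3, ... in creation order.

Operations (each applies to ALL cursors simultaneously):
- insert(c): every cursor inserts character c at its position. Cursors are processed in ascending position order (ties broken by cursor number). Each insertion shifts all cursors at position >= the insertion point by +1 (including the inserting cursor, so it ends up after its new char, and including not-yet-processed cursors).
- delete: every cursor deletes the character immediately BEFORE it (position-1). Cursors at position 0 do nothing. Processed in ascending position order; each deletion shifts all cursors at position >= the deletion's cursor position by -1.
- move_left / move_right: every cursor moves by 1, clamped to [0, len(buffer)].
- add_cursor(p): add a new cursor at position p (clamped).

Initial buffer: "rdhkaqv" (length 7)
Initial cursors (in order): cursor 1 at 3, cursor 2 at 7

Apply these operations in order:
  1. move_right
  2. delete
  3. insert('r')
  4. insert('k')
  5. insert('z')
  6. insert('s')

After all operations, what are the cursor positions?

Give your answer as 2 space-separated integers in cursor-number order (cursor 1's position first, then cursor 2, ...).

After op 1 (move_right): buffer="rdhkaqv" (len 7), cursors c1@4 c2@7, authorship .......
After op 2 (delete): buffer="rdhaq" (len 5), cursors c1@3 c2@5, authorship .....
After op 3 (insert('r')): buffer="rdhraqr" (len 7), cursors c1@4 c2@7, authorship ...1..2
After op 4 (insert('k')): buffer="rdhrkaqrk" (len 9), cursors c1@5 c2@9, authorship ...11..22
After op 5 (insert('z')): buffer="rdhrkzaqrkz" (len 11), cursors c1@6 c2@11, authorship ...111..222
After op 6 (insert('s')): buffer="rdhrkzsaqrkzs" (len 13), cursors c1@7 c2@13, authorship ...1111..2222

Answer: 7 13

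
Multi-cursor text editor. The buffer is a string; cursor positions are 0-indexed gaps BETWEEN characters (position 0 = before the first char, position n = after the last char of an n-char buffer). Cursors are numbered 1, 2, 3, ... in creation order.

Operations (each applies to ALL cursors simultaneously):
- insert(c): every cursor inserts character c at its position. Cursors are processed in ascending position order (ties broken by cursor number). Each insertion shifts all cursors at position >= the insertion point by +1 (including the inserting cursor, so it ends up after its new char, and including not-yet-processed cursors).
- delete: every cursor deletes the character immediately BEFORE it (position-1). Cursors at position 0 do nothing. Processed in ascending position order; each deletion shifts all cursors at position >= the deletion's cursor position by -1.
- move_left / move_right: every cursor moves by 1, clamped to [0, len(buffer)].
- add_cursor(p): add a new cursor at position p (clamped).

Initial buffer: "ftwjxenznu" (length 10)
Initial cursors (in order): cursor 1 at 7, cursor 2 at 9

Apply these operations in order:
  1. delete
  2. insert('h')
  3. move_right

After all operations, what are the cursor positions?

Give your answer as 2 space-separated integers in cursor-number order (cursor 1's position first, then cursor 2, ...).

Answer: 8 10

Derivation:
After op 1 (delete): buffer="ftwjxezu" (len 8), cursors c1@6 c2@7, authorship ........
After op 2 (insert('h')): buffer="ftwjxehzhu" (len 10), cursors c1@7 c2@9, authorship ......1.2.
After op 3 (move_right): buffer="ftwjxehzhu" (len 10), cursors c1@8 c2@10, authorship ......1.2.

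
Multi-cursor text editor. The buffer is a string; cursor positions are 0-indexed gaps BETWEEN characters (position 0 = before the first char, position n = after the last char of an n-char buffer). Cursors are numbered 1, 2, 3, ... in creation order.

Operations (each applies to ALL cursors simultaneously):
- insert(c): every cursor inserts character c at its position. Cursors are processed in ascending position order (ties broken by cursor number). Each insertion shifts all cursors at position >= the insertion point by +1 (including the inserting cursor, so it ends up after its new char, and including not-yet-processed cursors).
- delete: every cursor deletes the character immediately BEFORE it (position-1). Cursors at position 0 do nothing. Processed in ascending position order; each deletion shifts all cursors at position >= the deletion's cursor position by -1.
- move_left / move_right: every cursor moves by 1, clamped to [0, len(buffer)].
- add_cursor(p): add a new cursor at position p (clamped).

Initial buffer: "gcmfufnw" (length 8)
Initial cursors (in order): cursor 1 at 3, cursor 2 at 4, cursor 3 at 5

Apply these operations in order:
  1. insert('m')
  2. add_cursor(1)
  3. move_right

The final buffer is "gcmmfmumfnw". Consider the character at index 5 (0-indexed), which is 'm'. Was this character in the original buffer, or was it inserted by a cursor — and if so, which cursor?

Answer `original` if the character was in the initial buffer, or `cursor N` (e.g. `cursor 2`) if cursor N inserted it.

After op 1 (insert('m')): buffer="gcmmfmumfnw" (len 11), cursors c1@4 c2@6 c3@8, authorship ...1.2.3...
After op 2 (add_cursor(1)): buffer="gcmmfmumfnw" (len 11), cursors c4@1 c1@4 c2@6 c3@8, authorship ...1.2.3...
After op 3 (move_right): buffer="gcmmfmumfnw" (len 11), cursors c4@2 c1@5 c2@7 c3@9, authorship ...1.2.3...
Authorship (.=original, N=cursor N): . . . 1 . 2 . 3 . . .
Index 5: author = 2

Answer: cursor 2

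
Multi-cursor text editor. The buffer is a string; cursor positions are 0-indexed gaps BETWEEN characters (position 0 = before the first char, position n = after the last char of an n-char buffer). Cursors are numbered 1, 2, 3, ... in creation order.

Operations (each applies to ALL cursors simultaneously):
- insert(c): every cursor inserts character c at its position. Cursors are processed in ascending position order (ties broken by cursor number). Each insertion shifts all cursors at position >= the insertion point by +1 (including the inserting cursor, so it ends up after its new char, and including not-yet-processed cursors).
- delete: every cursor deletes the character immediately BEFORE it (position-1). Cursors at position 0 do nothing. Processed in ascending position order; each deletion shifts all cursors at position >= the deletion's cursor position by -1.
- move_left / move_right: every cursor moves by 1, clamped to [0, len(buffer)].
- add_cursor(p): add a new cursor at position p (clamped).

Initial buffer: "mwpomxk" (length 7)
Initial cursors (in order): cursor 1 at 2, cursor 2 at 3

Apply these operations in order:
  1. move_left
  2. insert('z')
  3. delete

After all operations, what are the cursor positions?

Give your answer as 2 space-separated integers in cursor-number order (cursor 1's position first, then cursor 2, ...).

After op 1 (move_left): buffer="mwpomxk" (len 7), cursors c1@1 c2@2, authorship .......
After op 2 (insert('z')): buffer="mzwzpomxk" (len 9), cursors c1@2 c2@4, authorship .1.2.....
After op 3 (delete): buffer="mwpomxk" (len 7), cursors c1@1 c2@2, authorship .......

Answer: 1 2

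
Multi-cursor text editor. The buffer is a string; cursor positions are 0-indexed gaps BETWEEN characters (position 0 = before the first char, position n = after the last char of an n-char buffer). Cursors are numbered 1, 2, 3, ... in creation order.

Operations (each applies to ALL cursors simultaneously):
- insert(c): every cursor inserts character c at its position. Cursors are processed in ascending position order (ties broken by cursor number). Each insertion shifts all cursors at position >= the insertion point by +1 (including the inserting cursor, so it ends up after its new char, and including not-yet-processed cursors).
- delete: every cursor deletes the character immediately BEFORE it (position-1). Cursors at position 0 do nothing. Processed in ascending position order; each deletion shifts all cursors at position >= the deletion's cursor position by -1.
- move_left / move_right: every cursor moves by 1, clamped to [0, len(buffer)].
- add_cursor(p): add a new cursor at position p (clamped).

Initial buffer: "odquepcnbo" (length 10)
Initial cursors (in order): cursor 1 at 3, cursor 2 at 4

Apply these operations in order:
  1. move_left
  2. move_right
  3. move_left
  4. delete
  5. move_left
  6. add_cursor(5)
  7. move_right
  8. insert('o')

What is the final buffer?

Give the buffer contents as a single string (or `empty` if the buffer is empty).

After op 1 (move_left): buffer="odquepcnbo" (len 10), cursors c1@2 c2@3, authorship ..........
After op 2 (move_right): buffer="odquepcnbo" (len 10), cursors c1@3 c2@4, authorship ..........
After op 3 (move_left): buffer="odquepcnbo" (len 10), cursors c1@2 c2@3, authorship ..........
After op 4 (delete): buffer="ouepcnbo" (len 8), cursors c1@1 c2@1, authorship ........
After op 5 (move_left): buffer="ouepcnbo" (len 8), cursors c1@0 c2@0, authorship ........
After op 6 (add_cursor(5)): buffer="ouepcnbo" (len 8), cursors c1@0 c2@0 c3@5, authorship ........
After op 7 (move_right): buffer="ouepcnbo" (len 8), cursors c1@1 c2@1 c3@6, authorship ........
After op 8 (insert('o')): buffer="ooouepcnobo" (len 11), cursors c1@3 c2@3 c3@9, authorship .12.....3..

Answer: ooouepcnobo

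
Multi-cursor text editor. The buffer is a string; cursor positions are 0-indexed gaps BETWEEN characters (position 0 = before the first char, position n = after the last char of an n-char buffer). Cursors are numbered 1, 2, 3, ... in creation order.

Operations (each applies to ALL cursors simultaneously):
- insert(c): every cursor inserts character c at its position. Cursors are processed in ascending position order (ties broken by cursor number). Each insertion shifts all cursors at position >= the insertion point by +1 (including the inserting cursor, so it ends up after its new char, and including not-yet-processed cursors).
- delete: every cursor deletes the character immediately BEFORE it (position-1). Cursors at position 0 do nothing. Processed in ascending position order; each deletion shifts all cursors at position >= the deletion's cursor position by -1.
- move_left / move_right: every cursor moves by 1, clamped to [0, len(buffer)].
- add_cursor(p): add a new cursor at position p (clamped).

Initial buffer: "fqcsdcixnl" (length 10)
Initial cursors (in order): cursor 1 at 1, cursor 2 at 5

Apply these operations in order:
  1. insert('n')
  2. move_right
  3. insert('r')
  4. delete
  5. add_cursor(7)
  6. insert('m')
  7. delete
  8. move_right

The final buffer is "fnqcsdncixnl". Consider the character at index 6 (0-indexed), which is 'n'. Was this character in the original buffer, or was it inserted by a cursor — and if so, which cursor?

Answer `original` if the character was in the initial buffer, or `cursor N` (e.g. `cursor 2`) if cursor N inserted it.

Answer: cursor 2

Derivation:
After op 1 (insert('n')): buffer="fnqcsdncixnl" (len 12), cursors c1@2 c2@7, authorship .1....2.....
After op 2 (move_right): buffer="fnqcsdncixnl" (len 12), cursors c1@3 c2@8, authorship .1....2.....
After op 3 (insert('r')): buffer="fnqrcsdncrixnl" (len 14), cursors c1@4 c2@10, authorship .1.1...2.2....
After op 4 (delete): buffer="fnqcsdncixnl" (len 12), cursors c1@3 c2@8, authorship .1....2.....
After op 5 (add_cursor(7)): buffer="fnqcsdncixnl" (len 12), cursors c1@3 c3@7 c2@8, authorship .1....2.....
After op 6 (insert('m')): buffer="fnqmcsdnmcmixnl" (len 15), cursors c1@4 c3@9 c2@11, authorship .1.1...23.2....
After op 7 (delete): buffer="fnqcsdncixnl" (len 12), cursors c1@3 c3@7 c2@8, authorship .1....2.....
After op 8 (move_right): buffer="fnqcsdncixnl" (len 12), cursors c1@4 c3@8 c2@9, authorship .1....2.....
Authorship (.=original, N=cursor N): . 1 . . . . 2 . . . . .
Index 6: author = 2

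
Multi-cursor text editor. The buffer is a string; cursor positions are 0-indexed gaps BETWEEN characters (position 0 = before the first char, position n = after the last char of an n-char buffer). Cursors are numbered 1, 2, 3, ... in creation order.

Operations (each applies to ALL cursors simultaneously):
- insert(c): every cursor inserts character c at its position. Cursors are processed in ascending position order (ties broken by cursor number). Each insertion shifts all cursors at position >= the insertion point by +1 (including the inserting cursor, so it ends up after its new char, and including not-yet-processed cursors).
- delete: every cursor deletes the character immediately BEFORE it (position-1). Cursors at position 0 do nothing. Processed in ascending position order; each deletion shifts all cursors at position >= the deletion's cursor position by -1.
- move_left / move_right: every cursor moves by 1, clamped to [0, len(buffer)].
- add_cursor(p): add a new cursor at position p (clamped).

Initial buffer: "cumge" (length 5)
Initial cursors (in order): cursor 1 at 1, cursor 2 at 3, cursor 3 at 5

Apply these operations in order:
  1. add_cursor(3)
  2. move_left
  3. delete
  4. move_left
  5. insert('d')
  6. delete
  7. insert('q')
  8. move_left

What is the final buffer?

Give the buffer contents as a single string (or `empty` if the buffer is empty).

After op 1 (add_cursor(3)): buffer="cumge" (len 5), cursors c1@1 c2@3 c4@3 c3@5, authorship .....
After op 2 (move_left): buffer="cumge" (len 5), cursors c1@0 c2@2 c4@2 c3@4, authorship .....
After op 3 (delete): buffer="me" (len 2), cursors c1@0 c2@0 c4@0 c3@1, authorship ..
After op 4 (move_left): buffer="me" (len 2), cursors c1@0 c2@0 c3@0 c4@0, authorship ..
After op 5 (insert('d')): buffer="ddddme" (len 6), cursors c1@4 c2@4 c3@4 c4@4, authorship 1234..
After op 6 (delete): buffer="me" (len 2), cursors c1@0 c2@0 c3@0 c4@0, authorship ..
After op 7 (insert('q')): buffer="qqqqme" (len 6), cursors c1@4 c2@4 c3@4 c4@4, authorship 1234..
After op 8 (move_left): buffer="qqqqme" (len 6), cursors c1@3 c2@3 c3@3 c4@3, authorship 1234..

Answer: qqqqme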